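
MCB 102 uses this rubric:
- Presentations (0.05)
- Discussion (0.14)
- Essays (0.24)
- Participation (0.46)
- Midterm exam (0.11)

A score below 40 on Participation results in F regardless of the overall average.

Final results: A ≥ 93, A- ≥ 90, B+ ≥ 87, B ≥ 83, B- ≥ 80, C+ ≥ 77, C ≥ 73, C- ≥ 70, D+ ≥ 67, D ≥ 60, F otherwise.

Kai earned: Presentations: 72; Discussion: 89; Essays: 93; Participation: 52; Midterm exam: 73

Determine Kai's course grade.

Participation score 52 ≥ 40: minimum met.
Weighted total:
  Presentations 72 × 0.05 = 3.6
  Discussion 89 × 0.14 = 12.46
  Essays 93 × 0.24 = 22.32
  Participation 52 × 0.46 = 23.92
  Midterm exam 73 × 0.11 = 8.03
Sum = 70.33
70.33 is ≥ 70 and < 73 → C-

C-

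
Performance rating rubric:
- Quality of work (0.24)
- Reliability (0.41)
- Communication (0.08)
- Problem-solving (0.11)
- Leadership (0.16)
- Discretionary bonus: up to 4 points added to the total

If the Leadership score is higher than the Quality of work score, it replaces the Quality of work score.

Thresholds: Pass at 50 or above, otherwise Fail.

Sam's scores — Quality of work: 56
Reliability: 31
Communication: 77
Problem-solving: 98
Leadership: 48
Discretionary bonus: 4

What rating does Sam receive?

Leadership (48) ≤ Quality of work (56), so Quality of work stays at 56.
Weighted total:
  Quality of work 56 × 0.24 = 13.44
  Reliability 31 × 0.41 = 12.71
  Communication 77 × 0.08 = 6.16
  Problem-solving 98 × 0.11 = 10.78
  Leadership 48 × 0.16 = 7.68
Sum = 50.77
Discretionary bonus: 50.77 + 4 = 54.77
54.77 ≥ 50 → Pass

Pass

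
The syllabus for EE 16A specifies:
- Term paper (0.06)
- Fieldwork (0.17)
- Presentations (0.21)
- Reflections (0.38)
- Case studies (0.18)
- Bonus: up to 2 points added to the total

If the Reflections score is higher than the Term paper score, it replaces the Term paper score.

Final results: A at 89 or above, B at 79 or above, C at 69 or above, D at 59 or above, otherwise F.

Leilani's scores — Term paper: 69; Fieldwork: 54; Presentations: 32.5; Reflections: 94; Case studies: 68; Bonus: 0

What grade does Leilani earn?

C

Reflections (94) > Term paper (69), so Term paper counts as 94.
Weighted total:
  Term paper 94 × 0.06 = 5.64
  Fieldwork 54 × 0.17 = 9.18
  Presentations 32.5 × 0.21 = 6.825
  Reflections 94 × 0.38 = 35.72
  Case studies 68 × 0.18 = 12.24
Sum = 69.605
Bonus: 69.605 + 0 = 69.605
69.605 is ≥ 69 and < 79 → C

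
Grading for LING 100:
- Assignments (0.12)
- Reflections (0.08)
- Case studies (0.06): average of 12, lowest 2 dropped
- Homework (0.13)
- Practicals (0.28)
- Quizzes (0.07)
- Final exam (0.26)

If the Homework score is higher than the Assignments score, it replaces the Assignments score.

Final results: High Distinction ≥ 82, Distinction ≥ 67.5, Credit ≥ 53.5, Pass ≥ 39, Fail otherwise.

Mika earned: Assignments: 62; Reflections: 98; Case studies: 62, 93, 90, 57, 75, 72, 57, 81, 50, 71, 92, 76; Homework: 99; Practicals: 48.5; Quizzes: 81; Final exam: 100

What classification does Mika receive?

High Distinction

Case studies: drop 50, 57 → average of remaining 10 = 769/10 = 76.9
Homework (99) > Assignments (62), so Assignments counts as 99.
Weighted total:
  Assignments 99 × 0.12 = 11.88
  Reflections 98 × 0.08 = 7.84
  Case studies 76.9 × 0.06 = 4.614
  Homework 99 × 0.13 = 12.87
  Practicals 48.5 × 0.28 = 13.58
  Quizzes 81 × 0.07 = 5.67
  Final exam 100 × 0.26 = 26
Sum = 82.454
82.454 ≥ 82 → High Distinction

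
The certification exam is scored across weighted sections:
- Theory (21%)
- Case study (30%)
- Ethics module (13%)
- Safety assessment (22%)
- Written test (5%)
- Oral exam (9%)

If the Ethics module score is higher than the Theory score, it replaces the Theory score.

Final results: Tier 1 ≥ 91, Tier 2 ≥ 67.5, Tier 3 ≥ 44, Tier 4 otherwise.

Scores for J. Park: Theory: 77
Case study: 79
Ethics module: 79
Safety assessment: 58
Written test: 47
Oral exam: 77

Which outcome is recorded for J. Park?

Ethics module (79) > Theory (77), so Theory counts as 79.
Weighted total:
  Theory 79 × 0.21 = 16.59
  Case study 79 × 0.3 = 23.7
  Ethics module 79 × 0.13 = 10.27
  Safety assessment 58 × 0.22 = 12.76
  Written test 47 × 0.05 = 2.35
  Oral exam 77 × 0.09 = 6.93
Sum = 72.6
72.6 is ≥ 67.5 and < 91 → Tier 2

Tier 2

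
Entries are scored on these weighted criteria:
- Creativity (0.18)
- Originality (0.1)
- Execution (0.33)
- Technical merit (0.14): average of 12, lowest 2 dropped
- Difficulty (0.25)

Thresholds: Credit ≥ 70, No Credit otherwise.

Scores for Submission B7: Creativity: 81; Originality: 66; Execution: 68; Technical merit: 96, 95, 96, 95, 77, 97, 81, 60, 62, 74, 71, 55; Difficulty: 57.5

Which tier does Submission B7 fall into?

Technical merit: drop 55, 60 → average of remaining 10 = 844/10 = 84.4
Weighted total:
  Creativity 81 × 0.18 = 14.58
  Originality 66 × 0.1 = 6.6
  Execution 68 × 0.33 = 22.44
  Technical merit 84.4 × 0.14 = 11.816
  Difficulty 57.5 × 0.25 = 14.375
Sum = 69.811
69.811 < 70 → No Credit

No Credit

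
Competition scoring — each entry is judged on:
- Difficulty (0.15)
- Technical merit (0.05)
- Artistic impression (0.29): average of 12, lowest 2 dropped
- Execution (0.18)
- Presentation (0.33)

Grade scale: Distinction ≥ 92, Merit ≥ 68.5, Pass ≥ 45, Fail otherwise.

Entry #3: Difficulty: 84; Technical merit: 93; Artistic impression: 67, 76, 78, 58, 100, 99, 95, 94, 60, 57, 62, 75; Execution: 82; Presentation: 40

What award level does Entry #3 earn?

Artistic impression: drop 57, 58 → average of remaining 10 = 806/10 = 80.6
Weighted total:
  Difficulty 84 × 0.15 = 12.6
  Technical merit 93 × 0.05 = 4.65
  Artistic impression 80.6 × 0.29 = 23.374
  Execution 82 × 0.18 = 14.76
  Presentation 40 × 0.33 = 13.2
Sum = 68.584
68.584 is ≥ 68.5 and < 92 → Merit

Merit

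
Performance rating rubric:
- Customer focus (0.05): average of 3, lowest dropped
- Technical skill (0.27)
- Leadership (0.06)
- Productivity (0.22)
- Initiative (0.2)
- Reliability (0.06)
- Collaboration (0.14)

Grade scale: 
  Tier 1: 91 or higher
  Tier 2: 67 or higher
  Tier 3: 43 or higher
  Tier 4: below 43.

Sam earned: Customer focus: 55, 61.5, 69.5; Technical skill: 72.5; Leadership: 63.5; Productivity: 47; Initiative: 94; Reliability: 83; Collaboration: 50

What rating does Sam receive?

Tier 2

Customer focus: drop 55 → average of remaining 2 = 131/2 = 65.5
Weighted total:
  Customer focus 65.5 × 0.05 = 3.275
  Technical skill 72.5 × 0.27 = 19.575
  Leadership 63.5 × 0.06 = 3.81
  Productivity 47 × 0.22 = 10.34
  Initiative 94 × 0.2 = 18.8
  Reliability 83 × 0.06 = 4.98
  Collaboration 50 × 0.14 = 7
Sum = 67.78
67.78 is ≥ 67 and < 91 → Tier 2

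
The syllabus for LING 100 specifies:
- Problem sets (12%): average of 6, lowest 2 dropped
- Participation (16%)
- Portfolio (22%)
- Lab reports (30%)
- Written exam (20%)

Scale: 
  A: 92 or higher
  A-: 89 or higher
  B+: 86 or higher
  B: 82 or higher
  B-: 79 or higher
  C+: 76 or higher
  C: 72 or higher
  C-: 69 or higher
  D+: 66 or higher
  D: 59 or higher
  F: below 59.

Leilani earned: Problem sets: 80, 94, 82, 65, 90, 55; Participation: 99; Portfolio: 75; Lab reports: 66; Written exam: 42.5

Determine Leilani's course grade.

Problem sets: drop 55, 65 → average of remaining 4 = 346/4 = 86.5
Weighted total:
  Problem sets 86.5 × 0.12 = 10.38
  Participation 99 × 0.16 = 15.84
  Portfolio 75 × 0.22 = 16.5
  Lab reports 66 × 0.3 = 19.8
  Written exam 42.5 × 0.2 = 8.5
Sum = 71.02
71.02 is ≥ 69 and < 72 → C-

C-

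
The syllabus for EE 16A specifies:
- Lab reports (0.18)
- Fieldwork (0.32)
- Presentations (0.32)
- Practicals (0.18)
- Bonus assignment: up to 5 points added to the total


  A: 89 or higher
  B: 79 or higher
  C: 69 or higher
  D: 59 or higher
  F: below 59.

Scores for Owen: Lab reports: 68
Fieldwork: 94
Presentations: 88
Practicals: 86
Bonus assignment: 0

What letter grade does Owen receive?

B

Weighted total:
  Lab reports 68 × 0.18 = 12.24
  Fieldwork 94 × 0.32 = 30.08
  Presentations 88 × 0.32 = 28.16
  Practicals 86 × 0.18 = 15.48
Sum = 85.96
Bonus assignment: 85.96 + 0 = 85.96
85.96 is ≥ 79 and < 89 → B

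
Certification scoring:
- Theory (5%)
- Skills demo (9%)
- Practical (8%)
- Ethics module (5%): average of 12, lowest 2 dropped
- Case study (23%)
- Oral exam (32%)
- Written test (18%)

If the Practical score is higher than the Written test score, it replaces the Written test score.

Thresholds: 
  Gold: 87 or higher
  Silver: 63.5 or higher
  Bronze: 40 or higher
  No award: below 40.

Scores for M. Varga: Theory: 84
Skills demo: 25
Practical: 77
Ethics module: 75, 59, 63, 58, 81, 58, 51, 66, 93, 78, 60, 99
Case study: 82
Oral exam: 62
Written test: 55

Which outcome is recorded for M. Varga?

Ethics module: drop 51, 58 → average of remaining 10 = 732/10 = 73.2
Practical (77) > Written test (55), so Written test counts as 77.
Weighted total:
  Theory 84 × 0.05 = 4.2
  Skills demo 25 × 0.09 = 2.25
  Practical 77 × 0.08 = 6.16
  Ethics module 73.2 × 0.05 = 3.66
  Case study 82 × 0.23 = 18.86
  Oral exam 62 × 0.32 = 19.84
  Written test 77 × 0.18 = 13.86
Sum = 68.83
68.83 is ≥ 63.5 and < 87 → Silver

Silver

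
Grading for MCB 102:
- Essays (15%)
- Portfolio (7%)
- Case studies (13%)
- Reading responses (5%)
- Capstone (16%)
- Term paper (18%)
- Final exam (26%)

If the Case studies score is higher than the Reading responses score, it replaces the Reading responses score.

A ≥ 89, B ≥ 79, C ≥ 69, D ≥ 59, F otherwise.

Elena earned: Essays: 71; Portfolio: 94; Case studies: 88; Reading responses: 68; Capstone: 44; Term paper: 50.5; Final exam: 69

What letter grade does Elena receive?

D

Case studies (88) > Reading responses (68), so Reading responses counts as 88.
Weighted total:
  Essays 71 × 0.15 = 10.65
  Portfolio 94 × 0.07 = 6.58
  Case studies 88 × 0.13 = 11.44
  Reading responses 88 × 0.05 = 4.4
  Capstone 44 × 0.16 = 7.04
  Term paper 50.5 × 0.18 = 9.09
  Final exam 69 × 0.26 = 17.94
Sum = 67.14
67.14 is ≥ 59 and < 69 → D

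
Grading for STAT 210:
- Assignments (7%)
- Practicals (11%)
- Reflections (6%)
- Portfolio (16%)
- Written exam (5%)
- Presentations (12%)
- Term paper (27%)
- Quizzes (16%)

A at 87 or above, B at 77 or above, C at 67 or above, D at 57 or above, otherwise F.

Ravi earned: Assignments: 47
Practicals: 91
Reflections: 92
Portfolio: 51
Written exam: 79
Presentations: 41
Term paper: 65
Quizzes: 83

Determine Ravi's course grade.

Weighted total:
  Assignments 47 × 0.07 = 3.29
  Practicals 91 × 0.11 = 10.01
  Reflections 92 × 0.06 = 5.52
  Portfolio 51 × 0.16 = 8.16
  Written exam 79 × 0.05 = 3.95
  Presentations 41 × 0.12 = 4.92
  Term paper 65 × 0.27 = 17.55
  Quizzes 83 × 0.16 = 13.28
Sum = 66.68
66.68 is ≥ 57 and < 67 → D

D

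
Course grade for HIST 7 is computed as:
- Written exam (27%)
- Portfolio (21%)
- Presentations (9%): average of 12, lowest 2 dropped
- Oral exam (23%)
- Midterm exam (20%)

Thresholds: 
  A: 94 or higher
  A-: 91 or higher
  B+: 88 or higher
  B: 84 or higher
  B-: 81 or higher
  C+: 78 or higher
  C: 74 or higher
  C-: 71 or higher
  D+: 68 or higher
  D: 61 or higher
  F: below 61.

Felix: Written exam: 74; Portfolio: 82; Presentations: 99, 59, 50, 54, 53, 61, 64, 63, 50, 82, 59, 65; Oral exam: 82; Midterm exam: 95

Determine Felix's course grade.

Presentations: drop 50, 50 → average of remaining 10 = 659/10 = 65.9
Weighted total:
  Written exam 74 × 0.27 = 19.98
  Portfolio 82 × 0.21 = 17.22
  Presentations 65.9 × 0.09 = 5.931
  Oral exam 82 × 0.23 = 18.86
  Midterm exam 95 × 0.2 = 19
Sum = 80.991
80.991 is ≥ 78 and < 81 → C+

C+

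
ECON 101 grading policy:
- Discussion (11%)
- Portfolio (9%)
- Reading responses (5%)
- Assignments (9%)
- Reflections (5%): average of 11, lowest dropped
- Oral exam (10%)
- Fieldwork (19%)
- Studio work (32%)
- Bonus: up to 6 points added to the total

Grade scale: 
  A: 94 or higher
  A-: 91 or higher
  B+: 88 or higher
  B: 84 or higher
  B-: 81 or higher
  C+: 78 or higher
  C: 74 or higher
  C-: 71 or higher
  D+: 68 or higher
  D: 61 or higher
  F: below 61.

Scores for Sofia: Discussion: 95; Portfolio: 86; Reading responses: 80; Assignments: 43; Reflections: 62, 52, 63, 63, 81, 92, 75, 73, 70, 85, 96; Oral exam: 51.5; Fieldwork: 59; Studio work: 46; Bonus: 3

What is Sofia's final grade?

D

Reflections: drop 52 → average of remaining 10 = 760/10 = 76
Weighted total:
  Discussion 95 × 0.11 = 10.45
  Portfolio 86 × 0.09 = 7.74
  Reading responses 80 × 0.05 = 4
  Assignments 43 × 0.09 = 3.87
  Reflections 76 × 0.05 = 3.8
  Oral exam 51.5 × 0.1 = 5.15
  Fieldwork 59 × 0.19 = 11.21
  Studio work 46 × 0.32 = 14.72
Sum = 60.94
Bonus: 60.94 + 3 = 63.94
63.94 is ≥ 61 and < 68 → D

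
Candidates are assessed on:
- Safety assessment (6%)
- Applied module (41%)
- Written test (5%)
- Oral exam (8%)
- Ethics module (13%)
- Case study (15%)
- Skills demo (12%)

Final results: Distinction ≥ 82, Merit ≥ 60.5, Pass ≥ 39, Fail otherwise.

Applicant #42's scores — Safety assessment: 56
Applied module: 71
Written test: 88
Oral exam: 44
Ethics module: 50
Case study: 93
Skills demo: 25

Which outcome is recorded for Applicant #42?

Merit

Weighted total:
  Safety assessment 56 × 0.06 = 3.36
  Applied module 71 × 0.41 = 29.11
  Written test 88 × 0.05 = 4.4
  Oral exam 44 × 0.08 = 3.52
  Ethics module 50 × 0.13 = 6.5
  Case study 93 × 0.15 = 13.95
  Skills demo 25 × 0.12 = 3
Sum = 63.84
63.84 is ≥ 60.5 and < 82 → Merit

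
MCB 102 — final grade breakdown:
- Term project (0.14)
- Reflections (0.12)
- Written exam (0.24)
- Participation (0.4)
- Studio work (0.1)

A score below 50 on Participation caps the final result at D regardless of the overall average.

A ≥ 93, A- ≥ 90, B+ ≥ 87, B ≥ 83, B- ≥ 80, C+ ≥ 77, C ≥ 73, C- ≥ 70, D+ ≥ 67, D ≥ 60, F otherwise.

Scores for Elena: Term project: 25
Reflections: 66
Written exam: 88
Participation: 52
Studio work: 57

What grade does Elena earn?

Participation score 52 ≥ 50: minimum met.
Weighted total:
  Term project 25 × 0.14 = 3.5
  Reflections 66 × 0.12 = 7.92
  Written exam 88 × 0.24 = 21.12
  Participation 52 × 0.4 = 20.8
  Studio work 57 × 0.1 = 5.7
Sum = 59.04
59.04 < 60 → F

F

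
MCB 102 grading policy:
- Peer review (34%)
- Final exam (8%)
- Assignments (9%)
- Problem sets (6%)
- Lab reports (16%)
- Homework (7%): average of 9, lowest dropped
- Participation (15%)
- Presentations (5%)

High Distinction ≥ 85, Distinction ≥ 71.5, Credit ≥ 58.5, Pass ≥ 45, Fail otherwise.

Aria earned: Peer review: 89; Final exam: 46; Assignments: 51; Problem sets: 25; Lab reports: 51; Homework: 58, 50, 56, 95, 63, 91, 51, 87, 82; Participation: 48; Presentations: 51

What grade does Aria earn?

Credit

Homework: drop 50 → average of remaining 8 = 583/8 = 72.875
Weighted total:
  Peer review 89 × 0.34 = 30.26
  Final exam 46 × 0.08 = 3.68
  Assignments 51 × 0.09 = 4.59
  Problem sets 25 × 0.06 = 1.5
  Lab reports 51 × 0.16 = 8.16
  Homework 72.875 × 0.07 = 5.10125
  Participation 48 × 0.15 = 7.2
  Presentations 51 × 0.05 = 2.55
Sum = 63.04125
63.04125 is ≥ 58.5 and < 71.5 → Credit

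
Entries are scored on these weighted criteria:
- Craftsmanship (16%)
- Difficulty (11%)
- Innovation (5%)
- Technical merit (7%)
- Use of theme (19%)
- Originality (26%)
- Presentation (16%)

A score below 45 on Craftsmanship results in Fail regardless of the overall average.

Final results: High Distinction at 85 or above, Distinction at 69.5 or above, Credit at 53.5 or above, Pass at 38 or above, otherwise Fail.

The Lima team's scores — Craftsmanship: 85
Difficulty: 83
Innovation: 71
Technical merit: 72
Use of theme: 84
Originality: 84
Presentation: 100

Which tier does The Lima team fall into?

Craftsmanship score 85 ≥ 45: minimum met.
Weighted total:
  Craftsmanship 85 × 0.16 = 13.6
  Difficulty 83 × 0.11 = 9.13
  Innovation 71 × 0.05 = 3.55
  Technical merit 72 × 0.07 = 5.04
  Use of theme 84 × 0.19 = 15.96
  Originality 84 × 0.26 = 21.84
  Presentation 100 × 0.16 = 16
Sum = 85.12
85.12 ≥ 85 → High Distinction

High Distinction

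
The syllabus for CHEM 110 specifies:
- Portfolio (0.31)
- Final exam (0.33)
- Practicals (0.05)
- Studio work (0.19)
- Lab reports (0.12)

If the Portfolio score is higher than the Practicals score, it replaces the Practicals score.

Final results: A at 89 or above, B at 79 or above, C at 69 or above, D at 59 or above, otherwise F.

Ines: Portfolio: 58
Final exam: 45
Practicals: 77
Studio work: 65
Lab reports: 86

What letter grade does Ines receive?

Portfolio (58) ≤ Practicals (77), so Practicals stays at 77.
Weighted total:
  Portfolio 58 × 0.31 = 17.98
  Final exam 45 × 0.33 = 14.85
  Practicals 77 × 0.05 = 3.85
  Studio work 65 × 0.19 = 12.35
  Lab reports 86 × 0.12 = 10.32
Sum = 59.35
59.35 is ≥ 59 and < 69 → D

D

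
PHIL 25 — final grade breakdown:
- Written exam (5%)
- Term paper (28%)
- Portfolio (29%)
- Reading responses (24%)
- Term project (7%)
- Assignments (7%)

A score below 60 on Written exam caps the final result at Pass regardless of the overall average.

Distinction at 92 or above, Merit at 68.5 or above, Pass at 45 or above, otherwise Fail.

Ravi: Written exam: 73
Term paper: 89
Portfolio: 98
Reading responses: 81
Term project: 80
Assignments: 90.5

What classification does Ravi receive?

Merit

Written exam score 73 ≥ 60: minimum met.
Weighted total:
  Written exam 73 × 0.05 = 3.65
  Term paper 89 × 0.28 = 24.92
  Portfolio 98 × 0.29 = 28.42
  Reading responses 81 × 0.24 = 19.44
  Term project 80 × 0.07 = 5.6
  Assignments 90.5 × 0.07 = 6.335
Sum = 88.365
88.365 is ≥ 68.5 and < 92 → Merit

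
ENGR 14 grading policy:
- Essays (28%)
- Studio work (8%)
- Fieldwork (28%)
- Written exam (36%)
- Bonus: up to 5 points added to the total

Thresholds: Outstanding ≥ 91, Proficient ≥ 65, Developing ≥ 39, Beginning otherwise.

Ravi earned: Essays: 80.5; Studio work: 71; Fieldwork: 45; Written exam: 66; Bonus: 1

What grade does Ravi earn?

Weighted total:
  Essays 80.5 × 0.28 = 22.54
  Studio work 71 × 0.08 = 5.68
  Fieldwork 45 × 0.28 = 12.6
  Written exam 66 × 0.36 = 23.76
Sum = 64.58
Bonus: 64.58 + 1 = 65.58
65.58 is ≥ 65 and < 91 → Proficient

Proficient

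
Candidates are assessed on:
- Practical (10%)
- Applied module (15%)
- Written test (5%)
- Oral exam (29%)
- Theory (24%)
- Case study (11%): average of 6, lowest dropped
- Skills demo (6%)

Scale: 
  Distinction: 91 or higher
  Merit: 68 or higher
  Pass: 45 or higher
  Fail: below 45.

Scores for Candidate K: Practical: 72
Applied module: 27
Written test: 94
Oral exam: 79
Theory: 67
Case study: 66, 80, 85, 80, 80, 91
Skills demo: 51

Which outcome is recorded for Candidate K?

Pass

Case study: drop 66 → average of remaining 5 = 416/5 = 83.2
Weighted total:
  Practical 72 × 0.1 = 7.2
  Applied module 27 × 0.15 = 4.05
  Written test 94 × 0.05 = 4.7
  Oral exam 79 × 0.29 = 22.91
  Theory 67 × 0.24 = 16.08
  Case study 83.2 × 0.11 = 9.152
  Skills demo 51 × 0.06 = 3.06
Sum = 67.152
67.152 is ≥ 45 and < 68 → Pass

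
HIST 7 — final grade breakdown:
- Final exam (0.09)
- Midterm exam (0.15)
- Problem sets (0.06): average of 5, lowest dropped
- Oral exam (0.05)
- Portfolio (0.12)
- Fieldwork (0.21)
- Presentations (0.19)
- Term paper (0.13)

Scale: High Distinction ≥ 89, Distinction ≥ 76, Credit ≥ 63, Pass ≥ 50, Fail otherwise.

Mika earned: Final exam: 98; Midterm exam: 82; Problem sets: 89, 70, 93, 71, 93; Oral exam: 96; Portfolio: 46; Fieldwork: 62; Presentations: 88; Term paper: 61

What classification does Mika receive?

Problem sets: drop 70 → average of remaining 4 = 346/4 = 86.5
Weighted total:
  Final exam 98 × 0.09 = 8.82
  Midterm exam 82 × 0.15 = 12.3
  Problem sets 86.5 × 0.06 = 5.19
  Oral exam 96 × 0.05 = 4.8
  Portfolio 46 × 0.12 = 5.52
  Fieldwork 62 × 0.21 = 13.02
  Presentations 88 × 0.19 = 16.72
  Term paper 61 × 0.13 = 7.93
Sum = 74.3
74.3 is ≥ 63 and < 76 → Credit

Credit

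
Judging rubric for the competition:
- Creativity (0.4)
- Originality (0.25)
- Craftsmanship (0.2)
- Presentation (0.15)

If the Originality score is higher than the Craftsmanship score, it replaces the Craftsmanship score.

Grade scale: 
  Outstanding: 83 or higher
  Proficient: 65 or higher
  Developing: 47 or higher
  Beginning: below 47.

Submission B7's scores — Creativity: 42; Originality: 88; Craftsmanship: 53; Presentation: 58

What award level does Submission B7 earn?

Proficient

Originality (88) > Craftsmanship (53), so Craftsmanship counts as 88.
Weighted total:
  Creativity 42 × 0.4 = 16.8
  Originality 88 × 0.25 = 22
  Craftsmanship 88 × 0.2 = 17.6
  Presentation 58 × 0.15 = 8.7
Sum = 65.1
65.1 is ≥ 65 and < 83 → Proficient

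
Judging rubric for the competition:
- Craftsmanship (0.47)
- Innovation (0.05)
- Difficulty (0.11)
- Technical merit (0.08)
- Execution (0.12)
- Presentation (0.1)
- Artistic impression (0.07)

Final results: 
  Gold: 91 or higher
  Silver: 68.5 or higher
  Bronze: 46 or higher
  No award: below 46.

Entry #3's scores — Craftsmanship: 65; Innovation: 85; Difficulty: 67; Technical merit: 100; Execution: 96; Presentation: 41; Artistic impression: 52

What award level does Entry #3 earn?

Silver

Weighted total:
  Craftsmanship 65 × 0.47 = 30.55
  Innovation 85 × 0.05 = 4.25
  Difficulty 67 × 0.11 = 7.37
  Technical merit 100 × 0.08 = 8
  Execution 96 × 0.12 = 11.52
  Presentation 41 × 0.1 = 4.1
  Artistic impression 52 × 0.07 = 3.64
Sum = 69.43
69.43 is ≥ 68.5 and < 91 → Silver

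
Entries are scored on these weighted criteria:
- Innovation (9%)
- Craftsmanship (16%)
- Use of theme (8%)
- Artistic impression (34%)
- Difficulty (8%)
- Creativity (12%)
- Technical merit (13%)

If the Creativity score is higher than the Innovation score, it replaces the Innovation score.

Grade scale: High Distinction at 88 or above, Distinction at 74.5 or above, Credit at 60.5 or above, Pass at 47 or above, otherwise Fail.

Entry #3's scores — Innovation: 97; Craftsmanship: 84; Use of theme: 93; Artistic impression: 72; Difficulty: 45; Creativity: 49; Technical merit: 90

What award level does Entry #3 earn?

Creativity (49) ≤ Innovation (97), so Innovation stays at 97.
Weighted total:
  Innovation 97 × 0.09 = 8.73
  Craftsmanship 84 × 0.16 = 13.44
  Use of theme 93 × 0.08 = 7.44
  Artistic impression 72 × 0.34 = 24.48
  Difficulty 45 × 0.08 = 3.6
  Creativity 49 × 0.12 = 5.88
  Technical merit 90 × 0.13 = 11.7
Sum = 75.27
75.27 is ≥ 74.5 and < 88 → Distinction

Distinction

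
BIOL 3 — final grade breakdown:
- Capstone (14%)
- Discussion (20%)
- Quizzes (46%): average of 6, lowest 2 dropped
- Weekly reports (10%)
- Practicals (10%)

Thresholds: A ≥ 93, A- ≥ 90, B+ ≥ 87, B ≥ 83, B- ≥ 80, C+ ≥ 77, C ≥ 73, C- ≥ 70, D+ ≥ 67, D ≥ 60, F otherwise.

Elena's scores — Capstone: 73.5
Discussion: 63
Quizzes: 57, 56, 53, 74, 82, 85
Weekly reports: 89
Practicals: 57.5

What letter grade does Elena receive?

Quizzes: drop 53, 56 → average of remaining 4 = 298/4 = 74.5
Weighted total:
  Capstone 73.5 × 0.14 = 10.29
  Discussion 63 × 0.2 = 12.6
  Quizzes 74.5 × 0.46 = 34.27
  Weekly reports 89 × 0.1 = 8.9
  Practicals 57.5 × 0.1 = 5.75
Sum = 71.81
71.81 is ≥ 70 and < 73 → C-

C-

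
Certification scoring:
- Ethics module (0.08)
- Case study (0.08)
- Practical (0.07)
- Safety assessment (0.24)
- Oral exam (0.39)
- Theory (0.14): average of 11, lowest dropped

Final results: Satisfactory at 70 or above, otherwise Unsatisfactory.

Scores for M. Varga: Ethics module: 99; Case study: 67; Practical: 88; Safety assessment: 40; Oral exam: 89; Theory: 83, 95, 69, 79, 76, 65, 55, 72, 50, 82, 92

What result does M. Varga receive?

Theory: drop 50 → average of remaining 10 = 768/10 = 76.8
Weighted total:
  Ethics module 99 × 0.08 = 7.92
  Case study 67 × 0.08 = 5.36
  Practical 88 × 0.07 = 6.16
  Safety assessment 40 × 0.24 = 9.6
  Oral exam 89 × 0.39 = 34.71
  Theory 76.8 × 0.14 = 10.752
Sum = 74.502
74.502 ≥ 70 → Satisfactory

Satisfactory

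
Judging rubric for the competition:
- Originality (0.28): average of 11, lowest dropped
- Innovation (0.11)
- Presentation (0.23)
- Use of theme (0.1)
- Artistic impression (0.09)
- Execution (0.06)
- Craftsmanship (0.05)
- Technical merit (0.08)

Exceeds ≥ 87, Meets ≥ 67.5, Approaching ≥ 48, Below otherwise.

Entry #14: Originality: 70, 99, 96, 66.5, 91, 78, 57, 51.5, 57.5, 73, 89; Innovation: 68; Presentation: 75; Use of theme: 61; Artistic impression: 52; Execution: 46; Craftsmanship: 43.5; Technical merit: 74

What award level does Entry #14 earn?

Originality: drop 51.5 → average of remaining 10 = 777/10 = 77.7
Weighted total:
  Originality 77.7 × 0.28 = 21.756
  Innovation 68 × 0.11 = 7.48
  Presentation 75 × 0.23 = 17.25
  Use of theme 61 × 0.1 = 6.1
  Artistic impression 52 × 0.09 = 4.68
  Execution 46 × 0.06 = 2.76
  Craftsmanship 43.5 × 0.05 = 2.175
  Technical merit 74 × 0.08 = 5.92
Sum = 68.121
68.121 is ≥ 67.5 and < 87 → Meets

Meets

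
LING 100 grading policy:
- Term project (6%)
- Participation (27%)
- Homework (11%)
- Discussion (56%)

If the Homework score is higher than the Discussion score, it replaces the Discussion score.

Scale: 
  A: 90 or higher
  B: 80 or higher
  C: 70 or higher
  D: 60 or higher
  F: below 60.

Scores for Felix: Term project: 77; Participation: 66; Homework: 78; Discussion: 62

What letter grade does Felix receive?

Homework (78) > Discussion (62), so Discussion counts as 78.
Weighted total:
  Term project 77 × 0.06 = 4.62
  Participation 66 × 0.27 = 17.82
  Homework 78 × 0.11 = 8.58
  Discussion 78 × 0.56 = 43.68
Sum = 74.7
74.7 is ≥ 70 and < 80 → C

C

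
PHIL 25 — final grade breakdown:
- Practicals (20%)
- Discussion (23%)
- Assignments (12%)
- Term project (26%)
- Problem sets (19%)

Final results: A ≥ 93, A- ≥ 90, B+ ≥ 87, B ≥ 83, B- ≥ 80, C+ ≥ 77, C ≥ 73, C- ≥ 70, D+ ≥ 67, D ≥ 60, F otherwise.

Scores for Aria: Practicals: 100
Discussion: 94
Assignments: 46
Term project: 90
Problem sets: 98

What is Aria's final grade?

Weighted total:
  Practicals 100 × 0.2 = 20
  Discussion 94 × 0.23 = 21.62
  Assignments 46 × 0.12 = 5.52
  Term project 90 × 0.26 = 23.4
  Problem sets 98 × 0.19 = 18.62
Sum = 89.16
89.16 is ≥ 87 and < 90 → B+

B+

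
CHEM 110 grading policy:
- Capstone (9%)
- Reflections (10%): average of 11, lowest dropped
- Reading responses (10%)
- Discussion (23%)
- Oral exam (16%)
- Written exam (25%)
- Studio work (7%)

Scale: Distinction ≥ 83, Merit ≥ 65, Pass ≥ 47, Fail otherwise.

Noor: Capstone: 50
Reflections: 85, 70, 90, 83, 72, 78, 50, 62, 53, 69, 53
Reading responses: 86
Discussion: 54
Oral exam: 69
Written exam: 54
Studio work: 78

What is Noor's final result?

Reflections: drop 50 → average of remaining 10 = 715/10 = 71.5
Weighted total:
  Capstone 50 × 0.09 = 4.5
  Reflections 71.5 × 0.1 = 7.15
  Reading responses 86 × 0.1 = 8.6
  Discussion 54 × 0.23 = 12.42
  Oral exam 69 × 0.16 = 11.04
  Written exam 54 × 0.25 = 13.5
  Studio work 78 × 0.07 = 5.46
Sum = 62.67
62.67 is ≥ 47 and < 65 → Pass

Pass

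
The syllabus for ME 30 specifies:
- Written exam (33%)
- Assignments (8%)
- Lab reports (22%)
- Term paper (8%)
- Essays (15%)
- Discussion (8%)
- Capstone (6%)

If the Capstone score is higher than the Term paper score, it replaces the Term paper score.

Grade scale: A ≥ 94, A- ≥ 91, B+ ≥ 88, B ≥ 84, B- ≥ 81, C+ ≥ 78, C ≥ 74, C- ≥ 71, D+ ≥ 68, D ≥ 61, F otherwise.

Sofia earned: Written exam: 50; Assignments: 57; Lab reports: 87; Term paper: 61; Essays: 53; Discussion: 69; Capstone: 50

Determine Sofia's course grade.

D

Capstone (50) ≤ Term paper (61), so Term paper stays at 61.
Weighted total:
  Written exam 50 × 0.33 = 16.5
  Assignments 57 × 0.08 = 4.56
  Lab reports 87 × 0.22 = 19.14
  Term paper 61 × 0.08 = 4.88
  Essays 53 × 0.15 = 7.95
  Discussion 69 × 0.08 = 5.52
  Capstone 50 × 0.06 = 3
Sum = 61.55
61.55 is ≥ 61 and < 68 → D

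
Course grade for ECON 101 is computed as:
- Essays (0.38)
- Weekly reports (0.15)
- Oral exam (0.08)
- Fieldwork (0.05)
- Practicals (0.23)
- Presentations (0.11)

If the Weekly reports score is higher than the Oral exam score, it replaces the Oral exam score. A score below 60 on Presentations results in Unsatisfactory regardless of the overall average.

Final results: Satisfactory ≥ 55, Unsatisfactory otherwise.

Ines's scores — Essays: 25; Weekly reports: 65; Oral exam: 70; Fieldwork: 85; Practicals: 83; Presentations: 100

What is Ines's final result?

Weekly reports (65) ≤ Oral exam (70), so Oral exam stays at 70.
Presentations score 100 ≥ 60: minimum met.
Weighted total:
  Essays 25 × 0.38 = 9.5
  Weekly reports 65 × 0.15 = 9.75
  Oral exam 70 × 0.08 = 5.6
  Fieldwork 85 × 0.05 = 4.25
  Practicals 83 × 0.23 = 19.09
  Presentations 100 × 0.11 = 11
Sum = 59.19
59.19 ≥ 55 → Satisfactory

Satisfactory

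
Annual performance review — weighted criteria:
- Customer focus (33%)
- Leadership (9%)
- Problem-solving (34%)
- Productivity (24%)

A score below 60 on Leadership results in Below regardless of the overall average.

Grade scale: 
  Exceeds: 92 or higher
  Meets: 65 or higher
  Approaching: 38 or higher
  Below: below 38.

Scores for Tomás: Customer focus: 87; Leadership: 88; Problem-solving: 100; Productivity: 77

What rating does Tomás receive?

Leadership score 88 ≥ 60: minimum met.
Weighted total:
  Customer focus 87 × 0.33 = 28.71
  Leadership 88 × 0.09 = 7.92
  Problem-solving 100 × 0.34 = 34
  Productivity 77 × 0.24 = 18.48
Sum = 89.11
89.11 is ≥ 65 and < 92 → Meets

Meets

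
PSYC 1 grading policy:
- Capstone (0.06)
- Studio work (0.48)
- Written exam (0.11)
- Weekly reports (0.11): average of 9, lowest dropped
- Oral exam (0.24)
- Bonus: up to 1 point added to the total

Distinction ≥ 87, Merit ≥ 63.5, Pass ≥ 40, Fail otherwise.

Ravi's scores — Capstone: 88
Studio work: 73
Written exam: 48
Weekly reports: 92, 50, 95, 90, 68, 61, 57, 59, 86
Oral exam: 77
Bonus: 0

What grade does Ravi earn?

Weekly reports: drop 50 → average of remaining 8 = 608/8 = 76
Weighted total:
  Capstone 88 × 0.06 = 5.28
  Studio work 73 × 0.48 = 35.04
  Written exam 48 × 0.11 = 5.28
  Weekly reports 76 × 0.11 = 8.36
  Oral exam 77 × 0.24 = 18.48
Sum = 72.44
Bonus: 72.44 + 0 = 72.44
72.44 is ≥ 63.5 and < 87 → Merit

Merit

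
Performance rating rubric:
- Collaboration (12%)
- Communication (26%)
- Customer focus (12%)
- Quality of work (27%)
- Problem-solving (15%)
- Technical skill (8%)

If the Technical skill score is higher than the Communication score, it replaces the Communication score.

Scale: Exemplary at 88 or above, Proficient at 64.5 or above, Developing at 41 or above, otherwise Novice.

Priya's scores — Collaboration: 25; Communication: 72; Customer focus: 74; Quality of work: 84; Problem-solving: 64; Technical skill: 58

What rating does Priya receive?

Proficient

Technical skill (58) ≤ Communication (72), so Communication stays at 72.
Weighted total:
  Collaboration 25 × 0.12 = 3
  Communication 72 × 0.26 = 18.72
  Customer focus 74 × 0.12 = 8.88
  Quality of work 84 × 0.27 = 22.68
  Problem-solving 64 × 0.15 = 9.6
  Technical skill 58 × 0.08 = 4.64
Sum = 67.52
67.52 is ≥ 64.5 and < 88 → Proficient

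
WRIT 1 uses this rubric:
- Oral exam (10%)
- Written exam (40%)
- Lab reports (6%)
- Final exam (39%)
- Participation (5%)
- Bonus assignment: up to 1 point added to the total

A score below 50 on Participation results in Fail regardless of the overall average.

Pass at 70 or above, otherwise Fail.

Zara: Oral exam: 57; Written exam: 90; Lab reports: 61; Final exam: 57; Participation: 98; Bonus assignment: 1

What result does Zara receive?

Participation score 98 ≥ 50: minimum met.
Weighted total:
  Oral exam 57 × 0.1 = 5.7
  Written exam 90 × 0.4 = 36
  Lab reports 61 × 0.06 = 3.66
  Final exam 57 × 0.39 = 22.23
  Participation 98 × 0.05 = 4.9
Sum = 72.49
Bonus assignment: 72.49 + 1 = 73.49
73.49 ≥ 70 → Pass

Pass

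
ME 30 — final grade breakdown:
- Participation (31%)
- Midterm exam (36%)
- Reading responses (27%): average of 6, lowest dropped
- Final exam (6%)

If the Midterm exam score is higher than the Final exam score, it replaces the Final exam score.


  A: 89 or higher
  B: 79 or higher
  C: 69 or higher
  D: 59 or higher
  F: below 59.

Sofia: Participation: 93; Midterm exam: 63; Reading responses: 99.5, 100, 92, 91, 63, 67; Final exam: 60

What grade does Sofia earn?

B

Reading responses: drop 63 → average of remaining 5 = 449.5/5 = 89.9
Midterm exam (63) > Final exam (60), so Final exam counts as 63.
Weighted total:
  Participation 93 × 0.31 = 28.83
  Midterm exam 63 × 0.36 = 22.68
  Reading responses 89.9 × 0.27 = 24.273
  Final exam 63 × 0.06 = 3.78
Sum = 79.563
79.563 is ≥ 79 and < 89 → B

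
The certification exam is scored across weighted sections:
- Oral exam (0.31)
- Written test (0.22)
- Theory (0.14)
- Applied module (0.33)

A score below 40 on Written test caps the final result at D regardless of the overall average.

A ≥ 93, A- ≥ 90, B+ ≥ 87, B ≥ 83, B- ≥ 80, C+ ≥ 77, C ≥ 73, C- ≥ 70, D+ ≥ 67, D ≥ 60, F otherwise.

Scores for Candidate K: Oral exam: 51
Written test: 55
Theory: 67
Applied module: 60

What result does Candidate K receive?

F

Written test score 55 ≥ 40: minimum met.
Weighted total:
  Oral exam 51 × 0.31 = 15.81
  Written test 55 × 0.22 = 12.1
  Theory 67 × 0.14 = 9.38
  Applied module 60 × 0.33 = 19.8
Sum = 57.09
57.09 < 60 → F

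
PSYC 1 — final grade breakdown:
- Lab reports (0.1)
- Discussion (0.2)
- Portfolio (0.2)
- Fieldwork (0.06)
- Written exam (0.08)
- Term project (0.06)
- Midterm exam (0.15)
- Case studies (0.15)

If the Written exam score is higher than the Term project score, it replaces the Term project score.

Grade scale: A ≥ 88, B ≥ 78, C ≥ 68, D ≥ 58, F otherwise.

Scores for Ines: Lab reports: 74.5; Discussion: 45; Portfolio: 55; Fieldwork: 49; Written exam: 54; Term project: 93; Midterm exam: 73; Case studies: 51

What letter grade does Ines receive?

D

Written exam (54) ≤ Term project (93), so Term project stays at 93.
Weighted total:
  Lab reports 74.5 × 0.1 = 7.45
  Discussion 45 × 0.2 = 9
  Portfolio 55 × 0.2 = 11
  Fieldwork 49 × 0.06 = 2.94
  Written exam 54 × 0.08 = 4.32
  Term project 93 × 0.06 = 5.58
  Midterm exam 73 × 0.15 = 10.95
  Case studies 51 × 0.15 = 7.65
Sum = 58.89
58.89 is ≥ 58 and < 68 → D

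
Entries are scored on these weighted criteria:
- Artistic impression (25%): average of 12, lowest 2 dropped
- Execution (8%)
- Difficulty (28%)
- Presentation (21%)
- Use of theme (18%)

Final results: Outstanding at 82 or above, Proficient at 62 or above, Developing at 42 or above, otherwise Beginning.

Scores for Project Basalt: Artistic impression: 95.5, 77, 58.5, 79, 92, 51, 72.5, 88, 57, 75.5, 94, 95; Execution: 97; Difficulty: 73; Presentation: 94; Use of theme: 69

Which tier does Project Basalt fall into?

Artistic impression: drop 51, 57 → average of remaining 10 = 827/10 = 82.7
Weighted total:
  Artistic impression 82.7 × 0.25 = 20.675
  Execution 97 × 0.08 = 7.76
  Difficulty 73 × 0.28 = 20.44
  Presentation 94 × 0.21 = 19.74
  Use of theme 69 × 0.18 = 12.42
Sum = 81.035
81.035 is ≥ 62 and < 82 → Proficient

Proficient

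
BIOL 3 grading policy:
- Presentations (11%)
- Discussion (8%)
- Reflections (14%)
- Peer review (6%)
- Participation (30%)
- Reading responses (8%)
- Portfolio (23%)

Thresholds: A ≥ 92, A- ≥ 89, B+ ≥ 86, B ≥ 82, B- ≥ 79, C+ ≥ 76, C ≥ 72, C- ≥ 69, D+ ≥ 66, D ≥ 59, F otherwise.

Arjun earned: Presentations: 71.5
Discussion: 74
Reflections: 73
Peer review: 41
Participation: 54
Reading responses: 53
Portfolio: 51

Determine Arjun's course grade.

Weighted total:
  Presentations 71.5 × 0.11 = 7.865
  Discussion 74 × 0.08 = 5.92
  Reflections 73 × 0.14 = 10.22
  Peer review 41 × 0.06 = 2.46
  Participation 54 × 0.3 = 16.2
  Reading responses 53 × 0.08 = 4.24
  Portfolio 51 × 0.23 = 11.73
Sum = 58.635
58.635 < 59 → F

F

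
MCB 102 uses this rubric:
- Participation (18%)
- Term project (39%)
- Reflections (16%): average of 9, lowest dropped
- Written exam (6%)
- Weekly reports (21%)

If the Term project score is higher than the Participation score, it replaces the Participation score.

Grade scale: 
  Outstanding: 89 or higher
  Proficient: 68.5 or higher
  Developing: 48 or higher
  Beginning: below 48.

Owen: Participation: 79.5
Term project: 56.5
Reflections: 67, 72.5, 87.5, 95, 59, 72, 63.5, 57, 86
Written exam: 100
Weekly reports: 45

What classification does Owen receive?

Reflections: drop 57 → average of remaining 8 = 602.5/8 = 75.3125
Term project (56.5) ≤ Participation (79.5), so Participation stays at 79.5.
Weighted total:
  Participation 79.5 × 0.18 = 14.31
  Term project 56.5 × 0.39 = 22.035
  Reflections 75.3125 × 0.16 = 12.05
  Written exam 100 × 0.06 = 6
  Weekly reports 45 × 0.21 = 9.45
Sum = 63.845
63.845 is ≥ 48 and < 68.5 → Developing

Developing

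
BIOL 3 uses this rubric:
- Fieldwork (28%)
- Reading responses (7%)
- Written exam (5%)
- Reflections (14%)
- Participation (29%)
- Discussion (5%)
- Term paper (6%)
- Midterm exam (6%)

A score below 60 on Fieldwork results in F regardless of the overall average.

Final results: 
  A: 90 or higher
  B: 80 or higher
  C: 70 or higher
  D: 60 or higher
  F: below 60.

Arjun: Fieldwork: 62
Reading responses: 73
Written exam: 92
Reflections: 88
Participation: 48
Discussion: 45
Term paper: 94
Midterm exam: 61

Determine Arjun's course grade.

D

Fieldwork score 62 ≥ 60: minimum met.
Weighted total:
  Fieldwork 62 × 0.28 = 17.36
  Reading responses 73 × 0.07 = 5.11
  Written exam 92 × 0.05 = 4.6
  Reflections 88 × 0.14 = 12.32
  Participation 48 × 0.29 = 13.92
  Discussion 45 × 0.05 = 2.25
  Term paper 94 × 0.06 = 5.64
  Midterm exam 61 × 0.06 = 3.66
Sum = 64.86
64.86 is ≥ 60 and < 70 → D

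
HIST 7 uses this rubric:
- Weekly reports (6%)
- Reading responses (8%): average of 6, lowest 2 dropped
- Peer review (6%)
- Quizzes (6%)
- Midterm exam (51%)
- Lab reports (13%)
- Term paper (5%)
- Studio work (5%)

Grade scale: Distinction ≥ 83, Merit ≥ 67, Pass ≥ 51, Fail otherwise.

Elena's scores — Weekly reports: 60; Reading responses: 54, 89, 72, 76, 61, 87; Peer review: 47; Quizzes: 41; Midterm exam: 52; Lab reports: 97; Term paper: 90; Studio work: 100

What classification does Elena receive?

Pass

Reading responses: drop 54, 61 → average of remaining 4 = 324/4 = 81
Weighted total:
  Weekly reports 60 × 0.06 = 3.6
  Reading responses 81 × 0.08 = 6.48
  Peer review 47 × 0.06 = 2.82
  Quizzes 41 × 0.06 = 2.46
  Midterm exam 52 × 0.51 = 26.52
  Lab reports 97 × 0.13 = 12.61
  Term paper 90 × 0.05 = 4.5
  Studio work 100 × 0.05 = 5
Sum = 63.99
63.99 is ≥ 51 and < 67 → Pass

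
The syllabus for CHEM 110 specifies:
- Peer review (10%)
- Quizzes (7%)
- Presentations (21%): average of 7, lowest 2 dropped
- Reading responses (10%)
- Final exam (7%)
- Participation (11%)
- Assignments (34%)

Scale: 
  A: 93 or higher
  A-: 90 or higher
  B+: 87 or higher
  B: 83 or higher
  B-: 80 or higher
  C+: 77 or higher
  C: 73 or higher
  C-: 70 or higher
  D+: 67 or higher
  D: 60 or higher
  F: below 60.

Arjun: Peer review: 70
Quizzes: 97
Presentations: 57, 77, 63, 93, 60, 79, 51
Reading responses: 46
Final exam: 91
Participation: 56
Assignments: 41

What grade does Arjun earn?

Presentations: drop 51, 57 → average of remaining 5 = 372/5 = 74.4
Weighted total:
  Peer review 70 × 0.1 = 7
  Quizzes 97 × 0.07 = 6.79
  Presentations 74.4 × 0.21 = 15.624
  Reading responses 46 × 0.1 = 4.6
  Final exam 91 × 0.07 = 6.37
  Participation 56 × 0.11 = 6.16
  Assignments 41 × 0.34 = 13.94
Sum = 60.484
60.484 is ≥ 60 and < 67 → D

D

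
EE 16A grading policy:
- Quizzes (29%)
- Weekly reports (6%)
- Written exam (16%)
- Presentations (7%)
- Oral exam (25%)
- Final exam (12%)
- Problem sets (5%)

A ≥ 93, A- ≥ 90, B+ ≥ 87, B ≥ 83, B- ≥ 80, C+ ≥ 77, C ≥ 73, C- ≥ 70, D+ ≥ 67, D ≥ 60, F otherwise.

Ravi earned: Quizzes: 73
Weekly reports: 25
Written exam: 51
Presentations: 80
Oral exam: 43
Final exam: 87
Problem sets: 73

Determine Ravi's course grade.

D

Weighted total:
  Quizzes 73 × 0.29 = 21.17
  Weekly reports 25 × 0.06 = 1.5
  Written exam 51 × 0.16 = 8.16
  Presentations 80 × 0.07 = 5.6
  Oral exam 43 × 0.25 = 10.75
  Final exam 87 × 0.12 = 10.44
  Problem sets 73 × 0.05 = 3.65
Sum = 61.27
61.27 is ≥ 60 and < 67 → D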